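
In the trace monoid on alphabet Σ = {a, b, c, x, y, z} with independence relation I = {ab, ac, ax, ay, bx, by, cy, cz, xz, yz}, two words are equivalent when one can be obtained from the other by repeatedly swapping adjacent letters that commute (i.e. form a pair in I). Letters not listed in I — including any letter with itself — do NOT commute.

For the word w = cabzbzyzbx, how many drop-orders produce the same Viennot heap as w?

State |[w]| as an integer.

130

drop 0:c onto floor
drop 1:a onto floor
drop 2:b onto {0:c}
drop 3:z onto {1:a, 2:b}
drop 4:b onto {3:z}
drop 5:z onto {4:b}
drop 6:y onto floor
drop 7:z onto {5:z}
drop 8:b onto {7:z}
drop 9:x onto {0:c, 6:y}
ground layer = {0:c, 1:a, 6:y}
drop-orders for the pieces not yet dropped (sum over which currently-grounded one goes next):
  1 to go: {8} 1  {9} 1
  2 to go: {6,9} 1  {7,8} 1  {8,9} 2
  3 to go: {5,7,8} 1  {6,8,9} 3  {7,8,9} 3
  4 to go: {4,5,7,8} 1  {5,7,8,9} 4  {6,7,8,9} 6
  5 to go: {3,4,5,7,8} 1  {4,5,7,8,9} 5  {5,6,7,8,9} 10
  6 to go: {1,3,4,5,7,8} 1  {2,3,4,5,7,8} 1  {3,4,5,7,8,9} 6  {4,5,6,7,8,9} 15
  7 to go: {1,2,3,4,5,7,8} 2  {1,3,4,5,7,8,9} 7  {2,3,4,5,7,8,9} 7  {3,4,5,6,7,8,9} 21
  8 to go: {0,2,3,4,5,7,8,9} 7  {1,2,3,4,5,7,8,9} 16  {1,3,4,5,6,7,8,9} 28  {2,3,4,5,6,7,8,9} 28
  if 0:c drops first: 72 orders
  if 1:a drops first: 35 orders
  if 6:y drops first: 23 orders
heap linearizations: 130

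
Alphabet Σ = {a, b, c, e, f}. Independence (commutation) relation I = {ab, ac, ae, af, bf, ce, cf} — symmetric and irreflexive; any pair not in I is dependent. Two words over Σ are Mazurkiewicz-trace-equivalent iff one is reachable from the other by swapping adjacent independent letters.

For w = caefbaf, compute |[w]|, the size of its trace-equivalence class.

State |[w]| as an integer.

189

piece 0:c — minimal
piece 1:a — minimal
piece 2:e — minimal
piece 3:f rests on {2:e}
piece 4:b rests on {0:c, 2:e}
piece 5:a rests on {1:a}
piece 6:f rests on {3:f}
minimal pieces: {0:c, 1:a, 2:e}
ways to finish when only these pieces remain (= sum over removing one remaining piece with nothing left below it):
  1 left: {4}→1  {5}→1  {6}→1
  2 left: {0,4}→1  {1,5}→1  {3,6}→1  {4,5}→2  {4,6}→2  {5,6}→2
  3 left: {0,4,5}→3  {0,4,6}→3  {1,4,5}→3  {1,5,6}→3  {3,4,6}→3  {3,5,6}→3  {4,5,6}→6
  4 left: {0,1,4,5}→6  {0,3,4,6}→6  {0,4,5,6}→12  {1,3,5,6}→6  {1,4,5,6}→12  {2,3,4,6}→3  {3,4,5,6}→12
  5 left: {0,1,4,5,6}→30  {0,2,3,4,6}→9  {0,3,4,5,6}→30  {1,3,4,5,6}→30  {2,3,4,5,6}→15
  placing 0:c first → 45 extensions
  placing 1:a first → 54 extensions
  placing 2:e first → 90 extensions
total linear extensions = 189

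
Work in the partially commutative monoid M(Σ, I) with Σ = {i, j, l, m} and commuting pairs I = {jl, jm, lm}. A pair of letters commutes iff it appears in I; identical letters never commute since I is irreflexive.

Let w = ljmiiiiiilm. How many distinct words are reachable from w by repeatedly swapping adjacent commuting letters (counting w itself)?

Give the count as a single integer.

12

drop 0:l onto floor
drop 1:j onto floor
drop 2:m onto floor
drop 3:i onto {0:l, 1:j, 2:m}
drop 4:i onto {3:i}
drop 5:i onto {4:i}
drop 6:i onto {5:i}
drop 7:i onto {6:i}
drop 8:i onto {7:i}
drop 9:l onto {8:i}
drop 10:m onto {8:i}
ground layer = {0:l, 1:j, 2:m}
drop-orders for the pieces not yet dropped (sum over which currently-grounded one goes next):
  1 to go: {9} 1  {10} 1
  2 to go: {9,10} 2
  3 to go: {8,9,10} 2
  4 to go: {7,8,9,10} 2
  5 to go: {6,7,8,9,10} 2
  6 to go: {5,6,7,8,9,10} 2
  7 to go: {4,5,6,7,8,9,10} 2
  8 to go: {3,4,5,6,7,8,9,10} 2
  9 to go: {0,3,4,5,6,7,8,9,10} 2  {1,3,4,5,6,7,8,9,10} 2  {2,3,4,5,6,7,8,9,10} 2
  if 0:l drops first: 4 orders
  if 1:j drops first: 4 orders
  if 2:m drops first: 4 orders
heap linearizations: 12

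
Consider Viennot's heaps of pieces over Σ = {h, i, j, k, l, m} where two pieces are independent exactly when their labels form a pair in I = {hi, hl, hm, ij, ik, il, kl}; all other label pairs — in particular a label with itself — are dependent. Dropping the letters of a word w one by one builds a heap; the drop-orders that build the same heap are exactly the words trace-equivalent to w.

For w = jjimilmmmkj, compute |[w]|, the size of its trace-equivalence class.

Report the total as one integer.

6

drop 0:j onto floor
drop 1:j onto {0:j}
drop 2:i onto floor
drop 3:m onto {1:j, 2:i}
drop 4:i onto {3:m}
drop 5:l onto {3:m}
drop 6:m onto {4:i, 5:l}
drop 7:m onto {6:m}
drop 8:m onto {7:m}
drop 9:k onto {8:m}
drop 10:j onto {9:k}
ground layer = {0:j, 2:i}
drop-orders for the pieces not yet dropped (sum over which currently-grounded one goes next):
  1 to go: {10} 1
  2 to go: {9,10} 1
  3 to go: {8,9,10} 1
  4 to go: {7,8,9,10} 1
  5 to go: {6,7,8,9,10} 1
  6 to go: {4,6,7,8,9,10} 1  {5,6,7,8,9,10} 1
  7 to go: {4,5,6,7,8,9,10} 2
  8 to go: {3,4,5,6,7,8,9,10} 2
  9 to go: {1,3,4,5,6,7,8,9,10} 2  {2,3,4,5,6,7,8,9,10} 2
  if 0:j drops first: 4 orders
  if 2:i drops first: 2 orders
heap linearizations: 6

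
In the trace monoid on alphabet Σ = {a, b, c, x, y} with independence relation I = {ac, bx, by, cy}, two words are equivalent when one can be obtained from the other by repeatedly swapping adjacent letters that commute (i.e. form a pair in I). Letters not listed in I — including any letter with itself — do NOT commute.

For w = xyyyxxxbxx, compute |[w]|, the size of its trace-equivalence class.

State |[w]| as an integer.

0(x) covers ∅
1(y) covers 0:x
2(y) covers 1:y
3(y) covers 2:y
4(x) covers 3:y
5(x) covers 4:x
6(x) covers 5:x
7(b) covers ∅
8(x) covers 6:x
9(x) covers 8:x
floor of heap: 0:x, 7:b
completions by unplaced set U, small U first (add the entries for U minus each lowest piece of U):
  |U|=1: {7}:1  {9}:1
  |U|=2: {7,9}:2  {8,9}:1
  |U|=3: {6,8,9}:1  {7,8,9}:3
  |U|=4: {5,6,8,9}:1  {6,7,8,9}:4
  |U|=5: {4,5,6,8,9}:1  {5,6,7,8,9}:5
  |U|=6: {3,4,5,6,8,9}:1  {4,5,6,7,8,9}:6
  |U|=7: {2,3,4,5,6,8,9}:1  {3,4,5,6,7,8,9}:7
  |U|=8: {1,2,3,4,5,6,8,9}:1  {2,3,4,5,6,7,8,9}:8
  start at 0(x): 9
  start at 7(b): 1
sum over floor = 10

10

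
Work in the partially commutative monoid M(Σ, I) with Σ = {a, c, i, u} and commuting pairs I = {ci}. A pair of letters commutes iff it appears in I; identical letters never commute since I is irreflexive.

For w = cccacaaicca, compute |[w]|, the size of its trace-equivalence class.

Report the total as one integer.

drop 0:c onto floor
drop 1:c onto {0:c}
drop 2:c onto {1:c}
drop 3:a onto {2:c}
drop 4:c onto {3:a}
drop 5:a onto {4:c}
drop 6:a onto {5:a}
drop 7:i onto {6:a}
drop 8:c onto {6:a}
drop 9:c onto {8:c}
drop 10:a onto {7:i, 9:c}
ground layer = {0:c}
drop-orders for the pieces not yet dropped (sum over which currently-grounded one goes next):
  1 to go: {10} 1
  2 to go: {7,10} 1  {9,10} 1
  3 to go: {7,9,10} 2  {8,9,10} 1
  4 to go: {7,8,9,10} 3
  5 to go: {6,7,8,9,10} 3
  6 to go: {5,6,7,8,9,10} 3
  7 to go: {4,5,6,7,8,9,10} 3
  8 to go: {3,4,5,6,7,8,9,10} 3
  9 to go: {2,3,4,5,6,7,8,9,10} 3
  if 0:c drops first: 3 orders

3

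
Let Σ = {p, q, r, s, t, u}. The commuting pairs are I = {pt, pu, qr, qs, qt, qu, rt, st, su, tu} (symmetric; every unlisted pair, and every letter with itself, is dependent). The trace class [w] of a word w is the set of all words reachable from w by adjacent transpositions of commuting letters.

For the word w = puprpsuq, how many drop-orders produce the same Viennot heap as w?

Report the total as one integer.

24

drop 0:p onto floor
drop 1:u onto floor
drop 2:p onto {0:p}
drop 3:r onto {1:u, 2:p}
drop 4:p onto {3:r}
drop 5:s onto {4:p}
drop 6:u onto {3:r}
drop 7:q onto {4:p}
ground layer = {0:p, 1:u}
drop-orders for the pieces not yet dropped (sum over which currently-grounded one goes next):
  1 to go: {5} 1  {6} 1  {7} 1
  2 to go: {5,6} 2  {5,7} 2  {6,7} 2
  3 to go: {4,5,7} 2  {5,6,7} 6
  4 to go: {4,5,6,7} 8
  5 to go: {3,4,5,6,7} 8
  6 to go: {1,3,4,5,6,7} 8  {2,3,4,5,6,7} 8
  if 0:p drops first: 16 orders
  if 1:u drops first: 8 orders
heap linearizations: 24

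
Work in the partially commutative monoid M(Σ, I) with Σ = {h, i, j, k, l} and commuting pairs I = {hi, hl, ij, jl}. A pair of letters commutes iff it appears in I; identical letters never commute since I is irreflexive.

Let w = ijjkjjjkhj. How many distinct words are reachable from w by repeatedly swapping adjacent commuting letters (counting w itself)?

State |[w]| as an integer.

0(i) covers ∅
1(j) covers ∅
2(j) covers 1:j
3(k) covers 0:i, 2:j
4(j) covers 3:k
5(j) covers 4:j
6(j) covers 5:j
7(k) covers 6:j
8(h) covers 7:k
9(j) covers 8:h
floor of heap: 0:i, 1:j
completions by unplaced set U, small U first (add the entries for U minus each lowest piece of U):
  |U|=1: {9}:1
  |U|=2: {8,9}:1
  |U|=3: {7,8,9}:1
  |U|=4: {6,7,8,9}:1
  |U|=5: {5,6,7,8,9}:1
  |U|=6: {4,5,6,7,8,9}:1
  |U|=7: {3,4,5,6,7,8,9}:1
  |U|=8: {0,3,4,5,6,7,8,9}:1  {2,3,4,5,6,7,8,9}:1
  start at 0(i): 1
  start at 1(j): 2
sum over floor = 3

3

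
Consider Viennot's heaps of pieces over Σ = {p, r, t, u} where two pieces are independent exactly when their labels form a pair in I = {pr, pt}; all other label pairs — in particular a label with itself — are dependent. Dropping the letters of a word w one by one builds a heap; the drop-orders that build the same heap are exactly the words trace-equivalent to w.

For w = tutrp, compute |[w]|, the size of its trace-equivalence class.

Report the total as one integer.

3

piece 0:t — minimal
piece 1:u rests on {0:t}
piece 2:t rests on {1:u}
piece 3:r rests on {2:t}
piece 4:p rests on {1:u}
minimal pieces: {0:t}
ways to finish when only these pieces remain (= sum over removing one remaining piece with nothing left below it):
  1 left: {3}→1  {4}→1
  2 left: {2,3}→1  {3,4}→2
  3 left: {2,3,4}→3
  placing 0:t first → 3 extensions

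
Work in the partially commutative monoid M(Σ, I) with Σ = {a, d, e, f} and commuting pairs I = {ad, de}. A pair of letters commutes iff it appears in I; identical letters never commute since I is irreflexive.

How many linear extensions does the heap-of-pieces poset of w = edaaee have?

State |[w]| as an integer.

6

#0=e has no predecessor
#1=d has no predecessor
#2=a depends on [0:e]
#3=a depends on [2:a]
#4=e depends on [3:a]
#5=e depends on [4:e]
sources: [0:e, 1:d]
N(rest) = Σ N(rest − s) over sources s of rest; N(one piece) = 1:
  size 1 → [1]=1  [5]=1
  size 2 → [1,5]=2  [4,5]=1
  size 3 → [1,4,5]=3  [3,4,5]=1
  size 4 → [1,3,4,5]=4  [2,3,4,5]=1
  first=0(e) contributes 5
  first=1(d) contributes 1
|[w]| = 6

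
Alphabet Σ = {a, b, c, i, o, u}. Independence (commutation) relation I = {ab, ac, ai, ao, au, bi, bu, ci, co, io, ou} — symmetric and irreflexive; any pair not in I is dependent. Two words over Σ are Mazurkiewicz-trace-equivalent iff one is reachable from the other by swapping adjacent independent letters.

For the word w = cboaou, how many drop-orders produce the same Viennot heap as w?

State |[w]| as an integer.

drop 0:c onto floor
drop 1:b onto {0:c}
drop 2:o onto {1:b}
drop 3:a onto floor
drop 4:o onto {2:o}
drop 5:u onto {0:c}
ground layer = {0:c, 3:a}
drop-orders for the pieces not yet dropped (sum over which currently-grounded one goes next):
  1 to go: {3} 1  {4} 1  {5} 1
  2 to go: {2,4} 1  {3,4} 2  {3,5} 2  {4,5} 2
  3 to go: {1,2,4} 1  {2,3,4} 3  {2,4,5} 3  {3,4,5} 6
  4 to go: {1,2,3,4} 4  {1,2,4,5} 4  {2,3,4,5} 12
  if 0:c drops first: 20 orders
  if 3:a drops first: 4 orders
heap linearizations: 24

24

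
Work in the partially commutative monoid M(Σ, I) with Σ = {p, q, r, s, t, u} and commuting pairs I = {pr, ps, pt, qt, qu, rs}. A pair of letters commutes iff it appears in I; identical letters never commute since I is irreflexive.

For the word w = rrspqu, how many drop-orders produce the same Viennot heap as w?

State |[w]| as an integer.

24

#0=r has no predecessor
#1=r depends on [0:r]
#2=s has no predecessor
#3=p has no predecessor
#4=q depends on [1:r, 2:s, 3:p]
#5=u depends on [1:r, 2:s, 3:p]
sources: [0:r, 2:s, 3:p]
N(rest) = Σ N(rest − s) over sources s of rest; N(one piece) = 1:
  size 1 → [4]=1  [5]=1
  size 2 → [4,5]=2
  size 3 → [1,4,5]=2  [2,4,5]=2  [3,4,5]=2
  size 4 → [0,1,4,5]=2  [1,2,4,5]=4  [1,3,4,5]=4  [2,3,4,5]=4
  first=0(r) contributes 12
  first=2(s) contributes 6
  first=3(p) contributes 6
|[w]| = 24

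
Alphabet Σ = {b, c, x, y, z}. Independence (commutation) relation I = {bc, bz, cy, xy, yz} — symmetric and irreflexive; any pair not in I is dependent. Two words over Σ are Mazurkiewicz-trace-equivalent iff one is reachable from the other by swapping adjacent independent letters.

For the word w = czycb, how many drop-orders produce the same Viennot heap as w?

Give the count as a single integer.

#0=c has no predecessor
#1=z depends on [0:c]
#2=y has no predecessor
#3=c depends on [1:z]
#4=b depends on [2:y]
sources: [0:c, 2:y]
N(rest) = Σ N(rest − s) over sources s of rest; N(one piece) = 1:
  size 1 → [3]=1  [4]=1
  size 2 → [1,3]=1  [2,4]=1  [3,4]=2
  size 3 → [0,1,3]=1  [1,3,4]=3  [2,3,4]=3
  first=0(c) contributes 6
  first=2(y) contributes 4
|[w]| = 10

10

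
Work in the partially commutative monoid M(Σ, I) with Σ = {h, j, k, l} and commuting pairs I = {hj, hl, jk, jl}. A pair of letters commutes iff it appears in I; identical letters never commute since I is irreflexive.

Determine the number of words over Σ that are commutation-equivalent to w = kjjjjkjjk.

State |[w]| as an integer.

84

#0=k has no predecessor
#1=j has no predecessor
#2=j depends on [1:j]
#3=j depends on [2:j]
#4=j depends on [3:j]
#5=k depends on [0:k]
#6=j depends on [4:j]
#7=j depends on [6:j]
#8=k depends on [5:k]
sources: [0:k, 1:j]
N(rest) = Σ N(rest − s) over sources s of rest; N(one piece) = 1:
  size 1 → [7]=1  [8]=1
  size 2 → [5,8]=1  [6,7]=1  [7,8]=2
  size 3 → [0,5,8]=1  [4,6,7]=1  [5,7,8]=3  [6,7,8]=3
  size 4 → [0,5,7,8]=4  [3,4,6,7]=1  [4,6,7,8]=4  [5,6,7,8]=6
  size 5 → [0,5,6,7,8]=10  [2,3,4,6,7]=1  [3,4,6,7,8]=5  [4,5,6,7,8]=10
  size 6 → [0,4,5,6,7,8]=20  [1,2,3,4,6,7]=1  [2,3,4,6,7,8]=6  [3,4,5,6,7,8]=15
  size 7 → [0,3,4,5,6,7,8]=35  [1,2,3,4,6,7,8]=7  [2,3,4,5,6,7,8]=21
  first=0(k) contributes 28
  first=1(j) contributes 56
|[w]| = 84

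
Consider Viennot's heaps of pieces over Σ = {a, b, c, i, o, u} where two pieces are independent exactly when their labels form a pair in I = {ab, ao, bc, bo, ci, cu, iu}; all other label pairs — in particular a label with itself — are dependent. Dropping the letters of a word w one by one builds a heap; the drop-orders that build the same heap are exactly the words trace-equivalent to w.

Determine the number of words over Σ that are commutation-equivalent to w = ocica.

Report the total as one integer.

3

0(o) covers ∅
1(c) covers 0:o
2(i) covers 0:o
3(c) covers 1:c
4(a) covers 2:i, 3:c
floor of heap: 0:o
completions by unplaced set U, small U first (add the entries for U minus each lowest piece of U):
  |U|=1: {4}:1
  |U|=2: {2,4}:1  {3,4}:1
  |U|=3: {1,3,4}:1  {2,3,4}:2
  start at 0(o): 3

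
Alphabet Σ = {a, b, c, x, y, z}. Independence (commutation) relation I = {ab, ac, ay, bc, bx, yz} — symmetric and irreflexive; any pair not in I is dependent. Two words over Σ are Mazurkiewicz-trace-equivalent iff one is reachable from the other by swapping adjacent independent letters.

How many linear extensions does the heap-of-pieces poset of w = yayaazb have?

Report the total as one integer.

#0=y has no predecessor
#1=a has no predecessor
#2=y depends on [0:y]
#3=a depends on [1:a]
#4=a depends on [3:a]
#5=z depends on [4:a]
#6=b depends on [2:y, 5:z]
sources: [0:y, 1:a]
N(rest) = Σ N(rest − s) over sources s of rest; N(one piece) = 1:
  size 1 → [6]=1
  size 2 → [2,6]=1  [5,6]=1
  size 3 → [0,2,6]=1  [2,5,6]=2  [4,5,6]=1
  size 4 → [0,2,5,6]=3  [2,4,5,6]=3  [3,4,5,6]=1
  size 5 → [0,2,4,5,6]=6  [1,3,4,5,6]=1  [2,3,4,5,6]=4
  first=0(y) contributes 5
  first=1(a) contributes 10
|[w]| = 15

15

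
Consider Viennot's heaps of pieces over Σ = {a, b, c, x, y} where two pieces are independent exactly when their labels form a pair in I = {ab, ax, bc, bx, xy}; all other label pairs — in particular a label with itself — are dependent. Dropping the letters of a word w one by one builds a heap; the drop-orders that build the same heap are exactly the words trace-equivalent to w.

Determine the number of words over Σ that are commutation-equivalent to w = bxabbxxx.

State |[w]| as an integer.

280

piece 0:b — minimal
piece 1:x — minimal
piece 2:a — minimal
piece 3:b rests on {0:b}
piece 4:b rests on {3:b}
piece 5:x rests on {1:x}
piece 6:x rests on {5:x}
piece 7:x rests on {6:x}
minimal pieces: {0:b, 1:x, 2:a}
ways to finish when only these pieces remain (= sum over removing one remaining piece with nothing left below it):
  1 left: {2}→1  {4}→1  {7}→1
  2 left: {2,4}→2  {2,7}→2  {3,4}→1  {4,7}→2  {6,7}→1
  3 left: {0,3,4}→1  {2,3,4}→3  {2,4,7}→6  {2,6,7}→3  {3,4,7}→3  {4,6,7}→3  {5,6,7}→1
  4 left: {0,2,3,4}→4  {0,3,4,7}→4  {1,5,6,7}→1  {2,3,4,7}→12  {2,4,6,7}→12  {2,5,6,7}→4  {3,4,6,7}→6  {4,5,6,7}→4
  5 left: {0,2,3,4,7}→20  {0,3,4,6,7}→10  {1,2,5,6,7}→5  {1,4,5,6,7}→5  {2,3,4,6,7}→30  {2,4,5,6,7}→20  {3,4,5,6,7}→10
  6 left: {0,2,3,4,6,7}→60  {0,3,4,5,6,7}→20  {1,2,4,5,6,7}→30  {1,3,4,5,6,7}→15  {2,3,4,5,6,7}→60
  placing 0:b first → 105 extensions
  placing 1:x first → 140 extensions
  placing 2:a first → 35 extensions
total linear extensions = 280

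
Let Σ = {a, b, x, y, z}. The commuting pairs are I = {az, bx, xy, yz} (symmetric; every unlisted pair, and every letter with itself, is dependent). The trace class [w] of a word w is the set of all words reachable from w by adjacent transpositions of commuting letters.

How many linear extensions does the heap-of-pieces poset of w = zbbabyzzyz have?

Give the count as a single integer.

0(z) covers ∅
1(b) covers 0:z
2(b) covers 1:b
3(a) covers 2:b
4(b) covers 3:a
5(y) covers 4:b
6(z) covers 4:b
7(z) covers 6:z
8(y) covers 5:y
9(z) covers 7:z
floor of heap: 0:z
completions by unplaced set U, small U first (add the entries for U minus each lowest piece of U):
  |U|=1: {8}:1  {9}:1
  |U|=2: {5,8}:1  {7,9}:1  {8,9}:2
  |U|=3: {5,8,9}:3  {6,7,9}:1  {7,8,9}:3
  |U|=4: {5,7,8,9}:6  {6,7,8,9}:4
  |U|=5: {5,6,7,8,9}:10
  |U|=6: {4,5,6,7,8,9}:10
  |U|=7: {3,4,5,6,7,8,9}:10
  |U|=8: {2,3,4,5,6,7,8,9}:10
  start at 0(z): 10

10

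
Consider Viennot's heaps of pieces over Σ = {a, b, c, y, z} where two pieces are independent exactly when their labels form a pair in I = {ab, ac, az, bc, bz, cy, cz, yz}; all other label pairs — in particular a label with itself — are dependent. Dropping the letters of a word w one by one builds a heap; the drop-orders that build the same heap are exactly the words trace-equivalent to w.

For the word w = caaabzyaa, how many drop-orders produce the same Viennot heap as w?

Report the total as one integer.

288

#0=c has no predecessor
#1=a has no predecessor
#2=a depends on [1:a]
#3=a depends on [2:a]
#4=b has no predecessor
#5=z has no predecessor
#6=y depends on [3:a, 4:b]
#7=a depends on [6:y]
#8=a depends on [7:a]
sources: [0:c, 1:a, 4:b, 5:z]
N(rest) = Σ N(rest − s) over sources s of rest; N(one piece) = 1:
  size 1 → [0]=1  [5]=1  [8]=1
  size 2 → [0,5]=2  [0,8]=2  [5,8]=2  [7,8]=1
  size 3 → [0,5,8]=6  [0,7,8]=3  [5,7,8]=3  [6,7,8]=1
  size 4 → [0,5,7,8]=12  [0,6,7,8]=4  [3,6,7,8]=1  [4,6,7,8]=1  [5,6,7,8]=4
  size 5 → [0,3,6,7,8]=5  [0,4,6,7,8]=5  [0,5,6,7,8]=20  [2,3,6,7,8]=1  [3,4,6,7,8]=2  [3,5,6,7,8]=5  [4,5,6,7,8]=5
  size 6 → [0,2,3,6,7,8]=6  [0,3,4,6,7,8]=12  [0,3,5,6,7,8]=30  [0,4,5,6,7,8]=30  [1,2,3,6,7,8]=1  [2,3,4,6,7,8]=3  [2,3,5,6,7,8]=6  [3,4,5,6,7,8]=12
  size 7 → [0,1,2,3,6,7,8]=7  [0,2,3,4,6,7,8]=21  [0,2,3,5,6,7,8]=42  [0,3,4,5,6,7,8]=84  [1,2,3,4,6,7,8]=4  [1,2,3,5,6,7,8]=7  [2,3,4,5,6,7,8]=21
  first=0(c) contributes 32
  first=1(a) contributes 168
  first=4(b) contributes 56
  first=5(z) contributes 32
|[w]| = 288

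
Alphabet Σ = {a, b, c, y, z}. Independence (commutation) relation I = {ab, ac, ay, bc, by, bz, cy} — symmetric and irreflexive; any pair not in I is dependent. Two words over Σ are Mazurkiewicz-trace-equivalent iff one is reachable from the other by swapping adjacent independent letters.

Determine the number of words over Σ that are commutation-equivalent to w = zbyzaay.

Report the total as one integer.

0(z) covers ∅
1(b) covers ∅
2(y) covers 0:z
3(z) covers 2:y
4(a) covers 3:z
5(a) covers 4:a
6(y) covers 3:z
floor of heap: 0:z, 1:b
completions by unplaced set U, small U first (add the entries for U minus each lowest piece of U):
  |U|=1: {1}:1  {5}:1  {6}:1
  |U|=2: {1,5}:2  {1,6}:2  {4,5}:1  {5,6}:2
  |U|=3: {1,4,5}:3  {1,5,6}:6  {4,5,6}:3
  |U|=4: {1,4,5,6}:12  {3,4,5,6}:3
  |U|=5: {1,3,4,5,6}:15  {2,3,4,5,6}:3
  start at 0(z): 18
  start at 1(b): 3
sum over floor = 21

21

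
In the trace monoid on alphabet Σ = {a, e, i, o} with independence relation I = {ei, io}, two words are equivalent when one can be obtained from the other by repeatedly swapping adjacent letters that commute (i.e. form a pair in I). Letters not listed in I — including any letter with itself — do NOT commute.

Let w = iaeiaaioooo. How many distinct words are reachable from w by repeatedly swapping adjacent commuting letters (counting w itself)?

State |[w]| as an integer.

10

0(i) covers ∅
1(a) covers 0:i
2(e) covers 1:a
3(i) covers 1:a
4(a) covers 2:e, 3:i
5(a) covers 4:a
6(i) covers 5:a
7(o) covers 5:a
8(o) covers 7:o
9(o) covers 8:o
10(o) covers 9:o
floor of heap: 0:i
completions by unplaced set U, small U first (add the entries for U minus each lowest piece of U):
  |U|=1: {6}:1  {10}:1
  |U|=2: {6,10}:2  {9,10}:1
  |U|=3: {6,9,10}:3  {8,9,10}:1
  |U|=4: {6,8,9,10}:4  {7,8,9,10}:1
  |U|=5: {6,7,8,9,10}:5
  |U|=6: {5,6,7,8,9,10}:5
  |U|=7: {4,5,6,7,8,9,10}:5
  |U|=8: {2,4,5,6,7,8,9,10}:5  {3,4,5,6,7,8,9,10}:5
  |U|=9: {2,3,4,5,6,7,8,9,10}:10
  start at 0(i): 10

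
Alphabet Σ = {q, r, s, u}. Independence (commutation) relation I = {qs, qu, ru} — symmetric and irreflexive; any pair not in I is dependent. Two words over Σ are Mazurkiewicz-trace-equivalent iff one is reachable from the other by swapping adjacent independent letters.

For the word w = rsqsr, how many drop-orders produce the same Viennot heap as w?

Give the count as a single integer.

3

piece 0:r — minimal
piece 1:s rests on {0:r}
piece 2:q rests on {0:r}
piece 3:s rests on {1:s}
piece 4:r rests on {2:q, 3:s}
minimal pieces: {0:r}
ways to finish when only these pieces remain (= sum over removing one remaining piece with nothing left below it):
  1 left: {4}→1
  2 left: {2,4}→1  {3,4}→1
  3 left: {1,3,4}→1  {2,3,4}→2
  placing 0:r first → 3 extensions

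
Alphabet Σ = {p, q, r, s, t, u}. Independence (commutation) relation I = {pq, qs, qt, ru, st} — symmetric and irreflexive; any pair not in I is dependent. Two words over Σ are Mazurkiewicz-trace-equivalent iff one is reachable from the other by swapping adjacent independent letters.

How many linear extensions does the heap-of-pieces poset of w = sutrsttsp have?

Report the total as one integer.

6

piece 0:s — minimal
piece 1:u rests on {0:s}
piece 2:t rests on {1:u}
piece 3:r rests on {2:t}
piece 4:s rests on {3:r}
piece 5:t rests on {3:r}
piece 6:t rests on {5:t}
piece 7:s rests on {4:s}
piece 8:p rests on {6:t, 7:s}
minimal pieces: {0:s}
ways to finish when only these pieces remain (= sum over removing one remaining piece with nothing left below it):
  1 left: {8}→1
  2 left: {6,8}→1  {7,8}→1
  3 left: {4,7,8}→1  {5,6,8}→1  {6,7,8}→2
  4 left: {4,6,7,8}→3  {5,6,7,8}→3
  5 left: {4,5,6,7,8}→6
  6 left: {3,4,5,6,7,8}→6
  7 left: {2,3,4,5,6,7,8}→6
  placing 0:s first → 6 extensions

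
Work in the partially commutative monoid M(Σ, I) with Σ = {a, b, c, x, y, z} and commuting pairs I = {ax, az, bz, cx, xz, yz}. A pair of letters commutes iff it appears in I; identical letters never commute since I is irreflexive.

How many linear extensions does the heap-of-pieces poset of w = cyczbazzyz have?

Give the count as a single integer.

drop 0:c onto floor
drop 1:y onto {0:c}
drop 2:c onto {1:y}
drop 3:z onto {2:c}
drop 4:b onto {2:c}
drop 5:a onto {4:b}
drop 6:z onto {3:z}
drop 7:z onto {6:z}
drop 8:y onto {5:a}
drop 9:z onto {7:z}
ground layer = {0:c}
drop-orders for the pieces not yet dropped (sum over which currently-grounded one goes next):
  1 to go: {8} 1  {9} 1
  2 to go: {5,8} 1  {7,9} 1  {8,9} 2
  3 to go: {4,5,8} 1  {5,8,9} 3  {6,7,9} 1  {7,8,9} 3
  4 to go: {3,6,7,9} 1  {4,5,8,9} 4  {5,7,8,9} 6  {6,7,8,9} 4
  5 to go: {3,6,7,8,9} 5  {4,5,7,8,9} 10  {5,6,7,8,9} 10
  6 to go: {3,5,6,7,8,9} 15  {4,5,6,7,8,9} 20
  7 to go: {3,4,5,6,7,8,9} 35
  8 to go: {2,3,4,5,6,7,8,9} 35
  if 0:c drops first: 35 orders

35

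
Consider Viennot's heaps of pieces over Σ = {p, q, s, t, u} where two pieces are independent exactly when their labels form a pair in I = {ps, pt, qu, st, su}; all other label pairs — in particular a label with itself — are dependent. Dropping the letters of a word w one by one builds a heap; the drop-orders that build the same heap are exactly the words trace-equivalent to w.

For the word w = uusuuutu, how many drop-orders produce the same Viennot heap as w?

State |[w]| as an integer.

piece 0:u — minimal
piece 1:u rests on {0:u}
piece 2:s — minimal
piece 3:u rests on {1:u}
piece 4:u rests on {3:u}
piece 5:u rests on {4:u}
piece 6:t rests on {5:u}
piece 7:u rests on {6:t}
minimal pieces: {0:u, 2:s}
ways to finish when only these pieces remain (= sum over removing one remaining piece with nothing left below it):
  1 left: {2}→1  {7}→1
  2 left: {2,7}→2  {6,7}→1
  3 left: {2,6,7}→3  {5,6,7}→1
  4 left: {2,5,6,7}→4  {4,5,6,7}→1
  5 left: {2,4,5,6,7}→5  {3,4,5,6,7}→1
  6 left: {1,3,4,5,6,7}→1  {2,3,4,5,6,7}→6
  placing 0:u first → 7 extensions
  placing 2:s first → 1 extensions
total linear extensions = 8

8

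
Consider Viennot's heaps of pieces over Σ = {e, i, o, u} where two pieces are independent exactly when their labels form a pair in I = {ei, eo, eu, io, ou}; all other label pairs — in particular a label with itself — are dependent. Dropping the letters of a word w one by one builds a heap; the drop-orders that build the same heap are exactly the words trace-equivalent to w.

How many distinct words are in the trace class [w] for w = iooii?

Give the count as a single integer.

piece 0:i — minimal
piece 1:o — minimal
piece 2:o rests on {1:o}
piece 3:i rests on {0:i}
piece 4:i rests on {3:i}
minimal pieces: {0:i, 1:o}
ways to finish when only these pieces remain (= sum over removing one remaining piece with nothing left below it):
  1 left: {2}→1  {4}→1
  2 left: {1,2}→1  {2,4}→2  {3,4}→1
  3 left: {0,3,4}→1  {1,2,4}→3  {2,3,4}→3
  placing 0:i first → 6 extensions
  placing 1:o first → 4 extensions
total linear extensions = 10

10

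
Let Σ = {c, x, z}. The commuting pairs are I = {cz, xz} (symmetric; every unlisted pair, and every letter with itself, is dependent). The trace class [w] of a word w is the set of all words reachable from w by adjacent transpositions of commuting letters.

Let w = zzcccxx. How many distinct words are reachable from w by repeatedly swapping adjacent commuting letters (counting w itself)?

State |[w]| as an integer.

21

drop 0:z onto floor
drop 1:z onto {0:z}
drop 2:c onto floor
drop 3:c onto {2:c}
drop 4:c onto {3:c}
drop 5:x onto {4:c}
drop 6:x onto {5:x}
ground layer = {0:z, 2:c}
drop-orders for the pieces not yet dropped (sum over which currently-grounded one goes next):
  1 to go: {1} 1  {6} 1
  2 to go: {0,1} 1  {1,6} 2  {5,6} 1
  3 to go: {0,1,6} 3  {1,5,6} 3  {4,5,6} 1
  4 to go: {0,1,5,6} 6  {1,4,5,6} 4  {3,4,5,6} 1
  5 to go: {0,1,4,5,6} 10  {1,3,4,5,6} 5  {2,3,4,5,6} 1
  if 0:z drops first: 6 orders
  if 2:c drops first: 15 orders
heap linearizations: 21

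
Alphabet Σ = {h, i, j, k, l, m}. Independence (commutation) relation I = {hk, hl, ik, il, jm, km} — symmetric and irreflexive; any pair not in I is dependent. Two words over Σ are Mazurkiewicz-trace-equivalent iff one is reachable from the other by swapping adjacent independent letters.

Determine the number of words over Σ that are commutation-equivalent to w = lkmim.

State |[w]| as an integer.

4

piece 0:l — minimal
piece 1:k rests on {0:l}
piece 2:m rests on {0:l}
piece 3:i rests on {2:m}
piece 4:m rests on {3:i}
minimal pieces: {0:l}
ways to finish when only these pieces remain (= sum over removing one remaining piece with nothing left below it):
  1 left: {1}→1  {4}→1
  2 left: {1,4}→2  {3,4}→1
  3 left: {1,3,4}→3  {2,3,4}→1
  placing 0:l first → 4 extensions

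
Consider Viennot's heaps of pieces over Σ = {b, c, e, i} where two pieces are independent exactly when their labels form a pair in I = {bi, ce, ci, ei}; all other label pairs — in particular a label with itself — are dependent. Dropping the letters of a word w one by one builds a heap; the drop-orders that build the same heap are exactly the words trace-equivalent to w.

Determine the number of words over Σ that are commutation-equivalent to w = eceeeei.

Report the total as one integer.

42

#0=e has no predecessor
#1=c has no predecessor
#2=e depends on [0:e]
#3=e depends on [2:e]
#4=e depends on [3:e]
#5=e depends on [4:e]
#6=i has no predecessor
sources: [0:e, 1:c, 6:i]
N(rest) = Σ N(rest − s) over sources s of rest; N(one piece) = 1:
  size 1 → [1]=1  [5]=1  [6]=1
  size 2 → [1,5]=2  [1,6]=2  [4,5]=1  [5,6]=2
  size 3 → [1,4,5]=3  [1,5,6]=6  [3,4,5]=1  [4,5,6]=3
  size 4 → [1,3,4,5]=4  [1,4,5,6]=12  [2,3,4,5]=1  [3,4,5,6]=4
  size 5 → [0,2,3,4,5]=1  [1,2,3,4,5]=5  [1,3,4,5,6]=20  [2,3,4,5,6]=5
  first=0(e) contributes 30
  first=1(c) contributes 6
  first=6(i) contributes 6
|[w]| = 42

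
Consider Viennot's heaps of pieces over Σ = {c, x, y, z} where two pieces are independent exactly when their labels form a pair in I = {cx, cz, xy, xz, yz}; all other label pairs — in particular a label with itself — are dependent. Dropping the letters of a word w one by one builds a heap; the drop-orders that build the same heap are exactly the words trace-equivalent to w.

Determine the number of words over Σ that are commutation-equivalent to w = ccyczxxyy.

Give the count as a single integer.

piece 0:c — minimal
piece 1:c rests on {0:c}
piece 2:y rests on {1:c}
piece 3:c rests on {2:y}
piece 4:z — minimal
piece 5:x — minimal
piece 6:x rests on {5:x}
piece 7:y rests on {3:c}
piece 8:y rests on {7:y}
minimal pieces: {0:c, 4:z, 5:x}
ways to finish when only these pieces remain (= sum over removing one remaining piece with nothing left below it):
  1 left: {4}→1  {6}→1  {8}→1
  2 left: {4,6}→2  {4,8}→2  {5,6}→1  {6,8}→2  {7,8}→1
  3 left: {3,7,8}→1  {4,5,6}→3  {4,6,8}→6  {4,7,8}→3  {5,6,8}→3  {6,7,8}→3
  4 left: {2,3,7,8}→1  {3,4,7,8}→4  {3,6,7,8}→4  {4,5,6,8}→12  {4,6,7,8}→12  {5,6,7,8}→6
  5 left: {1,2,3,7,8}→1  {2,3,4,7,8}→5  {2,3,6,7,8}→5  {3,4,6,7,8}→20  {3,5,6,7,8}→10  {4,5,6,7,8}→30
  6 left: {0,1,2,3,7,8}→1  {1,2,3,4,7,8}→6  {1,2,3,6,7,8}→6  {2,3,4,6,7,8}→30  {2,3,5,6,7,8}→15  {3,4,5,6,7,8}→60
  7 left: {0,1,2,3,4,7,8}→7  {0,1,2,3,6,7,8}→7  {1,2,3,4,6,7,8}→42  {1,2,3,5,6,7,8}→21  {2,3,4,5,6,7,8}→105
  placing 0:c first → 168 extensions
  placing 4:z first → 28 extensions
  placing 5:x first → 56 extensions
total linear extensions = 252

252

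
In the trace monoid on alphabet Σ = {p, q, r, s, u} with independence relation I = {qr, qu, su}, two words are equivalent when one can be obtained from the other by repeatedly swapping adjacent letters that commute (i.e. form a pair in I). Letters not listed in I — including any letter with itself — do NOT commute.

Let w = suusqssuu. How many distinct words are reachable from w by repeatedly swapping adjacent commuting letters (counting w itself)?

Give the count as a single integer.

126

#0=s has no predecessor
#1=u has no predecessor
#2=u depends on [1:u]
#3=s depends on [0:s]
#4=q depends on [3:s]
#5=s depends on [4:q]
#6=s depends on [5:s]
#7=u depends on [2:u]
#8=u depends on [7:u]
sources: [0:s, 1:u]
N(rest) = Σ N(rest − s) over sources s of rest; N(one piece) = 1:
  size 1 → [6]=1  [8]=1
  size 2 → [5,6]=1  [6,8]=2  [7,8]=1
  size 3 → [2,7,8]=1  [4,5,6]=1  [5,6,8]=3  [6,7,8]=3
  size 4 → [1,2,7,8]=1  [2,6,7,8]=4  [3,4,5,6]=1  [4,5,6,8]=4  [5,6,7,8]=6
  size 5 → [0,3,4,5,6]=1  [1,2,6,7,8]=5  [2,5,6,7,8]=10  [3,4,5,6,8]=5  [4,5,6,7,8]=10
  size 6 → [0,3,4,5,6,8]=6  [1,2,5,6,7,8]=15  [2,4,5,6,7,8]=20  [3,4,5,6,7,8]=15
  size 7 → [0,3,4,5,6,7,8]=21  [1,2,4,5,6,7,8]=35  [2,3,4,5,6,7,8]=35
  first=0(s) contributes 70
  first=1(u) contributes 56
|[w]| = 126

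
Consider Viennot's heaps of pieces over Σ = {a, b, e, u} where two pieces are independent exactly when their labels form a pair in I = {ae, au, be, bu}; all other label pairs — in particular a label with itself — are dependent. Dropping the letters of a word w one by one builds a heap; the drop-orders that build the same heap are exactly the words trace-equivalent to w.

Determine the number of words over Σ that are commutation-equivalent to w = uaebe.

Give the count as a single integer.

10

drop 0:u onto floor
drop 1:a onto floor
drop 2:e onto {0:u}
drop 3:b onto {1:a}
drop 4:e onto {2:e}
ground layer = {0:u, 1:a}
drop-orders for the pieces not yet dropped (sum over which currently-grounded one goes next):
  1 to go: {3} 1  {4} 1
  2 to go: {1,3} 1  {2,4} 1  {3,4} 2
  3 to go: {0,2,4} 1  {1,3,4} 3  {2,3,4} 3
  if 0:u drops first: 6 orders
  if 1:a drops first: 4 orders
heap linearizations: 10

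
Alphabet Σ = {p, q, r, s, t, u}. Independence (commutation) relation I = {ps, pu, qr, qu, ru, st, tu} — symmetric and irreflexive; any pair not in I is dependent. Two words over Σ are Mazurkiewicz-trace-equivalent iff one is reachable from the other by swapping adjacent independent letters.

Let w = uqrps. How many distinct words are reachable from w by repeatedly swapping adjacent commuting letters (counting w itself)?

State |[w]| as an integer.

14

piece 0:u — minimal
piece 1:q — minimal
piece 2:r — minimal
piece 3:p rests on {1:q, 2:r}
piece 4:s rests on {0:u, 1:q, 2:r}
minimal pieces: {0:u, 1:q, 2:r}
ways to finish when only these pieces remain (= sum over removing one remaining piece with nothing left below it):
  1 left: {3}→1  {4}→1
  2 left: {0,4}→1  {3,4}→2
  3 left: {0,3,4}→3  {1,3,4}→2  {2,3,4}→2
  placing 0:u first → 4 extensions
  placing 1:q first → 5 extensions
  placing 2:r first → 5 extensions
total linear extensions = 14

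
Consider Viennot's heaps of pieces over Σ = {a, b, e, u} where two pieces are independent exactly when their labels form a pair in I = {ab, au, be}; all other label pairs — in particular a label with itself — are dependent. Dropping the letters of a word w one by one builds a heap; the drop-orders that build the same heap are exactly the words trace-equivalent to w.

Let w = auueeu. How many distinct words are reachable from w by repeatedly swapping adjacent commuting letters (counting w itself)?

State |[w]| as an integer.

#0=a has no predecessor
#1=u has no predecessor
#2=u depends on [1:u]
#3=e depends on [0:a, 2:u]
#4=e depends on [3:e]
#5=u depends on [4:e]
sources: [0:a, 1:u]
N(rest) = Σ N(rest − s) over sources s of rest; N(one piece) = 1:
  size 1 → [5]=1
  size 2 → [4,5]=1
  size 3 → [3,4,5]=1
  size 4 → [0,3,4,5]=1  [2,3,4,5]=1
  first=0(a) contributes 1
  first=1(u) contributes 2
|[w]| = 3

3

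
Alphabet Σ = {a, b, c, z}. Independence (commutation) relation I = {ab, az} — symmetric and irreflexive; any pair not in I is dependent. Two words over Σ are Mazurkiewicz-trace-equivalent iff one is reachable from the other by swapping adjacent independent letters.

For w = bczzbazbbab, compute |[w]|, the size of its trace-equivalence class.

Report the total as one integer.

drop 0:b onto floor
drop 1:c onto {0:b}
drop 2:z onto {1:c}
drop 3:z onto {2:z}
drop 4:b onto {3:z}
drop 5:a onto {1:c}
drop 6:z onto {4:b}
drop 7:b onto {6:z}
drop 8:b onto {7:b}
drop 9:a onto {5:a}
drop 10:b onto {8:b}
ground layer = {0:b}
drop-orders for the pieces not yet dropped (sum over which currently-grounded one goes next):
  1 to go: {9} 1  {10} 1
  2 to go: {5,9} 1  {8,10} 1  {9,10} 2
  3 to go: {5,9,10} 3  {7,8,10} 1  {8,9,10} 3
  4 to go: {5,8,9,10} 6  {6,7,8,10} 1  {7,8,9,10} 4
  5 to go: {4,6,7,8,10} 1  {5,7,8,9,10} 10  {6,7,8,9,10} 5
  6 to go: {3,4,6,7,8,10} 1  {4,6,7,8,9,10} 6  {5,6,7,8,9,10} 15
  7 to go: {2,3,4,6,7,8,10} 1  {3,4,6,7,8,9,10} 7  {4,5,6,7,8,9,10} 21
  8 to go: {2,3,4,6,7,8,9,10} 8  {3,4,5,6,7,8,9,10} 28
  9 to go: {2,3,4,5,6,7,8,9,10} 36
  if 0:b drops first: 36 orders

36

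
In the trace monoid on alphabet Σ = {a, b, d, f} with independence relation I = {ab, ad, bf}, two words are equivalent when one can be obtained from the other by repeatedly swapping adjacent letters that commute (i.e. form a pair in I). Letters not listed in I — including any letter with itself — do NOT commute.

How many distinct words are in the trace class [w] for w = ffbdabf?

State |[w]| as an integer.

17

#0=f has no predecessor
#1=f depends on [0:f]
#2=b has no predecessor
#3=d depends on [1:f, 2:b]
#4=a depends on [1:f]
#5=b depends on [3:d]
#6=f depends on [3:d, 4:a]
sources: [0:f, 2:b]
N(rest) = Σ N(rest − s) over sources s of rest; N(one piece) = 1:
  size 1 → [5]=1  [6]=1
  size 2 → [4,6]=1  [5,6]=2
  size 3 → [3,5,6]=2  [4,5,6]=3
  size 4 → [2,3,5,6]=2  [3,4,5,6]=5
  size 5 → [1,3,4,5,6]=5  [2,3,4,5,6]=7
  first=0(f) contributes 12
  first=2(b) contributes 5
|[w]| = 17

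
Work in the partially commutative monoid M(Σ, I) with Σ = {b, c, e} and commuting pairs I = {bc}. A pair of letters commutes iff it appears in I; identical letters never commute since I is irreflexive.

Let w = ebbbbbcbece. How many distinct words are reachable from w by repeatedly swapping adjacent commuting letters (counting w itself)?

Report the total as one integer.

piece 0:e — minimal
piece 1:b rests on {0:e}
piece 2:b rests on {1:b}
piece 3:b rests on {2:b}
piece 4:b rests on {3:b}
piece 5:b rests on {4:b}
piece 6:c rests on {0:e}
piece 7:b rests on {5:b}
piece 8:e rests on {6:c, 7:b}
piece 9:c rests on {8:e}
piece 10:e rests on {9:c}
minimal pieces: {0:e}
ways to finish when only these pieces remain (= sum over removing one remaining piece with nothing left below it):
  1 left: {10}→1
  2 left: {9,10}→1
  3 left: {8,9,10}→1
  4 left: {6,8,9,10}→1  {7,8,9,10}→1
  5 left: {5,7,8,9,10}→1  {6,7,8,9,10}→2
  6 left: {4,5,7,8,9,10}→1  {5,6,7,8,9,10}→3
  7 left: {3,4,5,7,8,9,10}→1  {4,5,6,7,8,9,10}→4
  8 left: {2,3,4,5,7,8,9,10}→1  {3,4,5,6,7,8,9,10}→5
  9 left: {1,2,3,4,5,7,8,9,10}→1  {2,3,4,5,6,7,8,9,10}→6
  placing 0:e first → 7 extensions

7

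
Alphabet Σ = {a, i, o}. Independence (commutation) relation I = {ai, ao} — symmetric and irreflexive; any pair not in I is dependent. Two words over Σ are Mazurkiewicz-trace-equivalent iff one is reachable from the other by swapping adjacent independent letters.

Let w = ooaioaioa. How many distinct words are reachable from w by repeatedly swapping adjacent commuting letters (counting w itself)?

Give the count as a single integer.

0(o) covers ∅
1(o) covers 0:o
2(a) covers ∅
3(i) covers 1:o
4(o) covers 3:i
5(a) covers 2:a
6(i) covers 4:o
7(o) covers 6:i
8(a) covers 5:a
floor of heap: 0:o, 2:a
completions by unplaced set U, small U first (add the entries for U minus each lowest piece of U):
  |U|=1: {7}:1  {8}:1
  |U|=2: {5,8}:1  {6,7}:1  {7,8}:2
  |U|=3: {2,5,8}:1  {4,6,7}:1  {5,7,8}:3  {6,7,8}:3
  |U|=4: {2,5,7,8}:4  {3,4,6,7}:1  {4,6,7,8}:4  {5,6,7,8}:6
  |U|=5: {1,3,4,6,7}:1  {2,5,6,7,8}:10  {3,4,6,7,8}:5  {4,5,6,7,8}:10
  |U|=6: {0,1,3,4,6,7}:1  {1,3,4,6,7,8}:6  {2,4,5,6,7,8}:20  {3,4,5,6,7,8}:15
  |U|=7: {0,1,3,4,6,7,8}:7  {1,3,4,5,6,7,8}:21  {2,3,4,5,6,7,8}:35
  start at 0(o): 56
  start at 2(a): 28
sum over floor = 84

84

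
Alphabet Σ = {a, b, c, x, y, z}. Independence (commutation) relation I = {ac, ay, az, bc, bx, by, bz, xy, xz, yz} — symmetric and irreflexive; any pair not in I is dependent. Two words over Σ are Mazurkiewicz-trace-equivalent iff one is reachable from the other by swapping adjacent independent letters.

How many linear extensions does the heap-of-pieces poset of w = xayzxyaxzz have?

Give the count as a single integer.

2520

0(x) covers ∅
1(a) covers 0:x
2(y) covers ∅
3(z) covers ∅
4(x) covers 1:a
5(y) covers 2:y
6(a) covers 4:x
7(x) covers 6:a
8(z) covers 3:z
9(z) covers 8:z
floor of heap: 0:x, 2:y, 3:z
completions by unplaced set U, small U first (add the entries for U minus each lowest piece of U):
  |U|=1: {5}:1  {7}:1  {9}:1
  |U|=2: {2,5}:1  {5,7}:2  {5,9}:2  {6,7}:1  {7,9}:2  {8,9}:1
  |U|=3: {2,5,7}:3  {2,5,9}:3  {3,8,9}:1  {4,6,7}:1  {5,6,7}:3  {5,7,9}:6  {5,8,9}:3  {6,7,9}:3  {7,8,9}:3
  |U|=4: {1,4,6,7}:1  {2,5,6,7}:6  {2,5,7,9}:12  {2,5,8,9}:6  {3,5,8,9}:4  {3,7,8,9}:4  {4,5,6,7}:4  {4,6,7,9}:4  {5,6,7,9}:12  {5,7,8,9}:12  {6,7,8,9}:6
  |U|=5: {0,1,4,6,7}:1  {1,4,5,6,7}:5  {1,4,6,7,9}:5  {2,3,5,8,9}:10  {2,4,5,6,7}:10  {2,5,6,7,9}:30  {2,5,7,8,9}:30  {3,5,7,8,9}:20  {3,6,7,8,9}:10  {4,5,6,7,9}:20  {4,6,7,8,9}:10  {5,6,7,8,9}:30
  |U|=6: {0,1,4,5,6,7}:6  {0,1,4,6,7,9}:6  {1,2,4,5,6,7}:15  {1,4,5,6,7,9}:30  {1,4,6,7,8,9}:15  {2,3,5,7,8,9}:60  {2,4,5,6,7,9}:60  {2,5,6,7,8,9}:90  {3,4,6,7,8,9}:20  {3,5,6,7,8,9}:60  {4,5,6,7,8,9}:60
  |U|=7: {0,1,2,4,5,6,7}:21  {0,1,4,5,6,7,9}:42  {0,1,4,6,7,8,9}:21  {1,2,4,5,6,7,9}:105  {1,3,4,6,7,8,9}:35  {1,4,5,6,7,8,9}:105  {2,3,5,6,7,8,9}:210  {2,4,5,6,7,8,9}:210  {3,4,5,6,7,8,9}:140
  |U|=8: {0,1,2,4,5,6,7,9}:168  {0,1,3,4,6,7,8,9}:56  {0,1,4,5,6,7,8,9}:168  {1,2,4,5,6,7,8,9}:420  {1,3,4,5,6,7,8,9}:280  {2,3,4,5,6,7,8,9}:560
  start at 0(x): 1260
  start at 2(y): 504
  start at 3(z): 756
sum over floor = 2520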